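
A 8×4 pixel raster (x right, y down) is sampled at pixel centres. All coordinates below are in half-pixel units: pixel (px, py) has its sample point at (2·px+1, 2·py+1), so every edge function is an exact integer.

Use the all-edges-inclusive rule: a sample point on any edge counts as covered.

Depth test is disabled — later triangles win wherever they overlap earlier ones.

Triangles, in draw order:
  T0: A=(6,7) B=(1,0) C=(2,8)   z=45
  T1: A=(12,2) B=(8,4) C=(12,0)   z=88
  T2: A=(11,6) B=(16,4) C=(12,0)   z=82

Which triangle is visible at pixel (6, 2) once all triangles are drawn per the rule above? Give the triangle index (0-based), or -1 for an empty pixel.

T0:
  2·area = 33  (B↔C swapped to make it positive)
  edge (6, 7)→(2, 8): d=(-4,1) inclusive
  edge (2, 8)→(1, 0): d=(-1,-8) inclusive
  edge (1, 0)→(6, 7): d=(5,7) inclusive
    (1,1)@(3, 3): e=[19,13,1] → X
    (2,1)@(5, 3): e=[17,29,-13] → .
    (1,2)@(3, 5): e=[11,11,11] → X
    (2,2)@(5, 5): e=[9,27,-3] → .
    (1,3)@(3, 7): e=[3,9,21] → X
    (2,3)@(5, 7): e=[1,25,7] → X
    (3,3)@(7, 7): e=[-1,41,-7] → .
  covered (4 px):
    . . . . . . . .
    . X . . . . . .
    . X . . . . . .
    . X X . . . . .
T1:
  2·area = 8
  edge (12, 2)→(8, 4): d=(-4,2) inclusive
  edge (8, 4)→(12, 0): d=(4,-4) inclusive
  edge (12, 0)→(12, 2): d=(0,2) inclusive
    (5,0)@(11, 1): e=[6,0,2] → X  [on edge]
    (6,0)@(13, 1): e=[2,8,-2] → .
    (4,1)@(9, 3): e=[2,0,6] → X  [on edge]
    (5,1)@(11, 3): e=[-2,8,2] → .
    (3,2)@(7, 5): e=[-2,0,10] → .  [on edge]
    (4,2)@(9, 5): e=[-6,8,6] → .
    (2,3)@(5, 7): e=[-6,0,14] → .  [on edge]
  covered (2 px):
    . . . . . X . .
    . . . . X . . .
    . . . . . . . .
    . . . . . . . .
T2:
  2·area = 28  (B↔C swapped to make it positive)
  edge (11, 6)→(12, 0): d=(1,-6) inclusive
  edge (12, 0)→(16, 4): d=(4,4) inclusive
  edge (16, 4)→(11, 6): d=(-5,2) inclusive
    (6,0)@(13, 1): e=[7,0,21] → X  [on edge]
    (7,0)@(15, 1): e=[19,-8,17] → .
    (6,1)@(13, 3): e=[9,8,11] → X
    (7,1)@(15, 3): e=[21,0,7] → X  [on edge]
    (6,2)@(13, 5): e=[11,16,1] → X
    (7,2)@(15, 5): e=[23,8,-3] → .
    (6,3)@(13, 7): e=[13,24,-9] → .
  covered (4 px):
    . . . . . . X .
    . . . . . . X X
    . . . . . . X .
    . . . . . . . .

Z-buffer (winner per pixel, '.' = empty):
  . . . . . 1 2 .
  . 0 . . 1 . 2 2
  . 0 . . . . 2 .
  . 0 0 . . . . .

Answer: 2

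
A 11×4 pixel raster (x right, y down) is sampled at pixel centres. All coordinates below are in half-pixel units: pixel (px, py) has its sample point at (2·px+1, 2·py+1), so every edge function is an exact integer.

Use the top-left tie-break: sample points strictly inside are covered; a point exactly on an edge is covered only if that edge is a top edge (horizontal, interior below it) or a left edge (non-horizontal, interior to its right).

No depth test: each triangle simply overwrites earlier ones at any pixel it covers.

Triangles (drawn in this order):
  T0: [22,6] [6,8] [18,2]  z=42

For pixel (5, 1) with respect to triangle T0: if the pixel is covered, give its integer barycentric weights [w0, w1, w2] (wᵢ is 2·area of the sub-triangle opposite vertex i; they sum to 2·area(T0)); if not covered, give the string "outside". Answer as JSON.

T0:
  2·area = 72
  edge (22, 6)→(6, 8): d=(-16,2) right/bottom  bias=-1
  edge (6, 8)→(18, 2): d=(12,-6) top-left  bias=+0
  edge (18, 2)→(22, 6): d=(4,4) right/bottom  bias=-1
    (8,0)@(17, 1): e=[90,-18,0] → .  [on edge]
    (8,1)@(17, 3): e=[58,6,8] → X
    (9,1)@(19, 3): e=[54,18,0] → .  [on edge]
    (6,2)@(13, 5): e=[34,6,32] → X
    (7,2)@(15, 5): e=[30,18,24] → X
    (9,2)@(19, 5): e=[22,42,8] → X
    (10,2)@(21, 5): e=[18,54,0] → .  [on edge]
    (4,3)@(9, 7): e=[10,6,56] → X
    (5,3)@(11, 7): e=[6,18,48] → X
    (7,3)@(15, 7): e=[-2,42,32] → .
    (8,3)@(17, 7): e=[-6,54,24] → .
    (9,3)@(19, 7): e=[-10,66,16] → .
  covered (8 px):
    . . . . . . . . . . .
    . . . . . . . . X . .
    . . . . . . X X X X .
    . . . . X X X . . . .

Final: "outside"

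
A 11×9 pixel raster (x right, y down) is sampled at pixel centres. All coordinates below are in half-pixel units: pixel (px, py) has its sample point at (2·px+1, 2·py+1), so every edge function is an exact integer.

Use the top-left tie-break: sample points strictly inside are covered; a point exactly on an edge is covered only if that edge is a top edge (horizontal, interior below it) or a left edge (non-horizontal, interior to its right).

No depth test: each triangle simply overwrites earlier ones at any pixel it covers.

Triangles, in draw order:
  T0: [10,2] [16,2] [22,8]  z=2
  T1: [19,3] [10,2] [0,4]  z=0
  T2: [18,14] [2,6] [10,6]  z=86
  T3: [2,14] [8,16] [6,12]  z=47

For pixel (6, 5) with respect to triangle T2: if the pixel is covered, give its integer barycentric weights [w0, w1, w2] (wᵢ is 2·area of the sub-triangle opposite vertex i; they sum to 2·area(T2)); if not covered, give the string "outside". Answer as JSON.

T0:
  2·area = 36
  edge (10, 2)→(16, 2): d=(6,0) top-left  bias=+0
  edge (16, 2)→(22, 8): d=(6,6) right/bottom  bias=-1
  edge (22, 8)→(10, 2): d=(-12,-6) top-left  bias=+0
    (7,0)@(15, 1): e=[-6,0,42] → .  [on edge]
    (6,1)@(13, 3): e=[6,24,6] → X
    (7,1)@(15, 3): e=[6,12,18] → X
    (8,1)@(17, 3): e=[6,0,30] → .  [on edge]
    (6,2)@(13, 5): e=[18,36,-18] → .
    (7,2)@(15, 5): e=[18,24,-6] → .
    (8,2)@(17, 5): e=[18,12,6] → X
    (9,2)@(19, 5): e=[18,0,18] → .  [on edge]
    (8,3)@(17, 7): e=[30,24,-18] → .
    (10,3)@(21, 7): e=[30,0,6] → .  [on edge]
  covered (3 px):
    . . . . . . . . . . .
    . . . . . . X X . . .
    . . . . . . . . X . .
    . . . . . . . . . . .
    . . . . . . . . . . .
    . . . . . . . . . . .
    . . . . . . . . . . .
    . . . . . . . . . . .
    . . . . . . . . . . .
T1:
  2·area = 28  (B↔C swapped to make it positive)
  edge (19, 3)→(0, 4): d=(-19,1) right/bottom  bias=-1
  edge (0, 4)→(10, 2): d=(10,-2) top-left  bias=+0
  edge (10, 2)→(19, 3): d=(9,1) right/bottom  bias=-1
    (0,0)@(1, 1): e=[56,-28,0] → .  [on edge]
    (7,0)@(15, 1): e=[42,0,-14] → .  [on edge]
    (2,1)@(5, 3): e=[14,0,14] → X  [on edge]
    (3,1)@(7, 3): e=[12,4,12] → X
    (4,1)@(9, 3): e=[10,8,10] → X
    (5,1)@(11, 3): e=[8,12,8] → X
    (6,1)@(13, 3): e=[6,16,6] → X
    (7,1)@(15, 3): e=[4,20,4] → X
    (8,1)@(17, 3): e=[2,24,2] → X
    (9,1)@(19, 3): e=[0,28,0] → .  [on edge]
    (2,2)@(5, 5): e=[-24,20,32] → .
    (3,2)@(7, 5): e=[-26,24,30] → .
  covered (7 px):
    . . . . . . . . . . .
    . . X X X X X X X . .
    . . . . . . . . . . .
    . . . . . . . . . . .
    . . . . . . . . . . .
    . . . . . . . . . . .
    . . . . . . . . . . .
    . . . . . . . . . . .
    . . . . . . . . . . .
T2:
  2·area = 64
  edge (18, 14)→(2, 6): d=(-16,-8) top-left  bias=+0
  edge (2, 6)→(10, 6): d=(8,0) top-left  bias=+0
  edge (10, 6)→(18, 14): d=(8,8) right/bottom  bias=-1
    (2,0)@(5, 1): e=[104,-40,0] → .  [on edge]
    (3,1)@(7, 3): e=[88,-24,0] → .  [on edge]
    (4,2)@(9, 5): e=[72,-8,0] → .  [on edge]
    (2,3)@(5, 7): e=[8,8,48] → X
    (3,3)@(7, 7): e=[24,8,32] → X
    (4,3)@(9, 7): e=[40,8,16] → X
    (5,3)@(11, 7): e=[56,8,0] → .  [on edge]
    (2,4)@(5, 9): e=[-24,24,64] → .
    (3,4)@(7, 9): e=[-8,24,48] → .
    (4,4)@(9, 9): e=[8,24,32] → X
    (5,4)@(11, 9): e=[24,24,16] → X
    (6,4)@(13, 9): e=[40,24,0] → .  [on edge]
    (7,5)@(15, 11): e=[24,40,0] → .  [on edge]
    (8,6)@(17, 13): e=[8,56,0] → .  [on edge]
    (9,7)@(19, 15): e=[-8,72,0] → .  [on edge]
    (10,8)@(21, 17): e=[-24,88,0] → .  [on edge]
  covered (6 px):
    . . . . . . . . . . .
    . . . . . . . . . . .
    . . . . . . . . . . .
    . . X X X . . . . . .
    . . . . X X . . . . .
    . . . . . . X . . . .
    . . . . . . . . . . .
    . . . . . . . . . . .
    . . . . . . . . . . .
T3:
  2·area = 20  (B↔C swapped to make it positive)
  edge (2, 14)→(6, 12): d=(4,-2) top-left  bias=+0
  edge (6, 12)→(8, 16): d=(2,4) right/bottom  bias=-1
  edge (8, 16)→(2, 14): d=(-6,-2) top-left  bias=+0
    (2,6)@(5, 13): e=[2,6,12] → X
    (3,6)@(7, 13): e=[6,-2,16] → .
    (2,7)@(5, 15): e=[10,10,0] → X  [on edge]
    (3,7)@(7, 15): e=[14,2,4] → X
    (4,7)@(9, 15): e=[18,-6,8] → .
    (2,8)@(5, 17): e=[18,14,-12] → .
    (3,8)@(7, 17): e=[22,6,-8] → .
    (5,8)@(11, 17): e=[30,-10,0] → .  [on edge]
  covered (3 px):
    . . . . . . . . . . .
    . . . . . . . . . . .
    . . . . . . . . . . .
    . . . . . . . . . . .
    . . . . . . . . . . .
    . . . . . . . . . . .
    . . X . . . . . . . .
    . . X X . . . . . . .
    . . . . . . . . . . .

Result: [40,16,8]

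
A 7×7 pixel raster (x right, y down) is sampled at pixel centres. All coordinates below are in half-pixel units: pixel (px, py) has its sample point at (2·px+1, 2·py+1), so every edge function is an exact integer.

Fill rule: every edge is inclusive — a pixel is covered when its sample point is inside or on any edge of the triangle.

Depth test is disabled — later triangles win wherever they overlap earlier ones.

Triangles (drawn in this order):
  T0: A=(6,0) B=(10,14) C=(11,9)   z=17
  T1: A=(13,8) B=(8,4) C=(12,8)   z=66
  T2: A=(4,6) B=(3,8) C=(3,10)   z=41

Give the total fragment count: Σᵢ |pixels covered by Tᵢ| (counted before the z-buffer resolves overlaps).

T0:
  2·area = 34  (B↔C swapped to make it positive)
  edge (6, 0)→(11, 9): d=(5,9) inclusive
  edge (11, 9)→(10, 14): d=(-1,5) inclusive
  edge (10, 14)→(6, 0): d=(-4,-14) inclusive
    (3,1)@(7, 3): e=[6,26,2] → █
    (4,1)@(9, 3): e=[-12,16,30] → ·
    (3,2)@(7, 5): e=[16,24,-6] → ·
    (4,3)@(9, 7): e=[8,12,14] → █
    (5,3)@(11, 7): e=[-10,2,42] → ·
    (4,4)@(9, 9): e=[18,10,6] → █
    (5,4)@(11, 9): e=[0,0,34] → █  [on edge]
    (6,4)@(13, 9): e=[-18,-10,62] → ·
    (4,5)@(9, 11): e=[28,8,-2] → ·
    (5,5)@(11, 11): e=[10,-2,26] → ·
  covered (4 px):
    · · · · · · ·
    · · · █ · · ·
    · · · · · · ·
    · · · · █ · ·
    · · · · █ █ ·
    · · · · · · ·
    · · · · · · ·
T1:
  2·area = 4  (B↔C swapped to make it positive)
  edge (13, 8)→(12, 8): d=(-1,0) inclusive
  edge (12, 8)→(8, 4): d=(-4,-4) inclusive
  edge (8, 4)→(13, 8): d=(5,4) inclusive
    (2,0)@(5, 1): e=[7,0,-3] → ·  [on edge]
    (3,1)@(7, 3): e=[5,0,-1] → ·  [on edge]
    (4,2)@(9, 5): e=[3,0,1] → █  [on edge]
    (5,2)@(11, 5): e=[3,8,-7] → ·
    (4,3)@(9, 7): e=[1,-8,11] → ·
    (5,3)@(11, 7): e=[1,0,3] → █  [on edge]
    (6,3)@(13, 7): e=[1,8,-5] → ·
    (5,4)@(11, 9): e=[-1,-8,13] → ·
    (6,4)@(13, 9): e=[-1,0,5] → ·  [on edge]
  covered (2 px):
    · · · · · · ·
    · · · · · · ·
    · · · · █ · ·
    · · · · · █ ·
    · · · · · · ·
    · · · · · · ·
    · · · · · · ·
T2:
  2·area = 2  (B↔C swapped to make it positive)
  edge (4, 6)→(3, 10): d=(-1,4) inclusive
  edge (3, 10)→(3, 8): d=(0,-2) inclusive
  edge (3, 8)→(4, 6): d=(1,-2) inclusive
    (1,0)@(3, 1): e=[9,0,-7] → ·  [on edge]
    (1,1)@(3, 3): e=[7,0,-5] → ·  [on edge]
    (1,2)@(3, 5): e=[5,0,-3] → ·  [on edge]
    (1,3)@(3, 7): e=[3,0,-1] → ·  [on edge]
    (1,4)@(3, 9): e=[1,0,1] → █  [on edge]
    (2,4)@(5, 9): e=[-7,4,5] → ·
    (1,5)@(3, 11): e=[-1,0,3] → ·  [on edge]
    (1,6)@(3, 13): e=[-3,0,5] → ·  [on edge]
  covered (1 px):
    · · · · · · ·
    · · · · · · ·
    · · · · · · ·
    · · · · · · ·
    · █ · · · · ·
    · · · · · · ·
    · · · · · · ·

Final: 7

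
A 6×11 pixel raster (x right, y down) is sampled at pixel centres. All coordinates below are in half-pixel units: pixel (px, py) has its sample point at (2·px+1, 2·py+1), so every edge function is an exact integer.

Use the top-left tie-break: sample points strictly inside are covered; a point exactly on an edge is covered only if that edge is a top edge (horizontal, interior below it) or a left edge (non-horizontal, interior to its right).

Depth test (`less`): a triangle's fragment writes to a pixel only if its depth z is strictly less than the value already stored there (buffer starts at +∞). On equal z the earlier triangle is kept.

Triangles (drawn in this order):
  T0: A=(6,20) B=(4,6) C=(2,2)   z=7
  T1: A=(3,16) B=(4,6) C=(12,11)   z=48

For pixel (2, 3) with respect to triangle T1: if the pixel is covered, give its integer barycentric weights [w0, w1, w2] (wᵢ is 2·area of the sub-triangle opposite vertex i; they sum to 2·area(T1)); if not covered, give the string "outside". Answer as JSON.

T0:
  2·area = 20  (B↔C swapped to make it positive)
  edge (6, 20)→(2, 2): d=(-4,-18) top-left  bias=+0
  edge (2, 2)→(4, 6): d=(2,4) right/bottom  bias=-1
  edge (4, 6)→(6, 20): d=(2,14) right/bottom  bias=-1
    (1,2)@(3, 5): e=[6,2,12] → X
    (2,2)@(5, 5): e=[42,-6,-16] → .
    (1,3)@(3, 7): e=[-2,6,16] → .
    (2,6)@(5, 13): e=[10,10,0] → .  [on edge]
    (2,7)@(5, 15): e=[2,14,4] → X
    (3,7)@(7, 15): e=[38,6,-24] → .
    (2,8)@(5, 17): e=[-6,18,8] → .
  covered (2 px):
    . . . . . .
    . . . . . .
    . X . . . .
    . . . . . .
    . . . . . .
    . . . . . .
    . . . . . .
    . . X . . .
    . . . . . .
    . . . . . .
    . . . . . .
T1:
  2·area = 85
  edge (3, 16)→(4, 6): d=(1,-10) top-left  bias=+0
  edge (4, 6)→(12, 11): d=(8,5) right/bottom  bias=-1
  edge (12, 11)→(3, 16): d=(-9,5) right/bottom  bias=-1
    (2,3)@(5, 7): e=[11,3,71] → X
    (3,3)@(7, 7): e=[31,-7,61] → .
    (2,4)@(5, 9): e=[13,19,53] → X
    (3,4)@(7, 9): e=[33,9,43] → X
    (4,4)@(9, 9): e=[53,-1,33] → .
    (2,5)@(5, 11): e=[15,35,35] → X
    (4,5)@(9, 11): e=[55,15,15] → X
    (5,5)@(11, 11): e=[75,5,5] → X
    (2,6)@(5, 13): e=[17,51,17] → X
    (4,6)@(9, 13): e=[57,31,-3] → .
    (5,6)@(11, 13): e=[77,21,-13] → .
    (2,7)@(5, 15): e=[19,67,-1] → .
  covered (9 px):
    . . . . . .
    . . . . . .
    . . . . . .
    . . X . . .
    . . X X . .
    . . X X X X
    . . X X . .
    . . . . . .
    . . . . . .
    . . . . . .
    . . . . . .

Final: [3,71,11]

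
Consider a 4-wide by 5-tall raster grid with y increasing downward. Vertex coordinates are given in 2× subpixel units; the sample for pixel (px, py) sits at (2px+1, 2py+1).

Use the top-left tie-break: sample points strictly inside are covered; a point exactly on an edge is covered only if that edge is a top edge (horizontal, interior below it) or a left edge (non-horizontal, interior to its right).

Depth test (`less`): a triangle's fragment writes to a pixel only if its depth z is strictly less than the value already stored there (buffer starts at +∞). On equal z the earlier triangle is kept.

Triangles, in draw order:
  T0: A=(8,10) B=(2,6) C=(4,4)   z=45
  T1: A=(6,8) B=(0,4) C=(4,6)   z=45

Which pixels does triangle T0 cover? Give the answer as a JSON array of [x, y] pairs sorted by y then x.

T0:
  2·area = 20
  edge (8, 10)→(2, 6): d=(-6,-4) top-left  bias=+0
  edge (2, 6)→(4, 4): d=(2,-2) top-left  bias=+0
  edge (4, 4)→(8, 10): d=(4,6) right/bottom  bias=-1
    (3,0)@(7, 1): e=[50,0,-30] → ·  [on edge]
    (2,1)@(5, 3): e=[30,0,-10] → ·  [on edge]
    (1,2)@(3, 5): e=[10,0,10] → █  [on edge]
    (2,2)@(5, 5): e=[18,4,-2] → ·
    (0,3)@(1, 7): e=[-10,0,30] → ·  [on edge]
    (1,3)@(3, 7): e=[-2,4,18] → ·
    (2,3)@(5, 7): e=[6,8,6] → █
    (3,3)@(7, 7): e=[14,12,-6] → ·
    (2,4)@(5, 9): e=[-6,12,14] → ·
    (3,4)@(7, 9): e=[2,16,2] → █
  covered (3 px):
    · · · ·
    · · · ·
    · █ · ·
    · · █ ·
    · · · █
T1:
  2·area = 4
  edge (6, 8)→(0, 4): d=(-6,-4) top-left  bias=+0
  edge (0, 4)→(4, 6): d=(4,2) right/bottom  bias=-1
  edge (4, 6)→(6, 8): d=(2,2) right/bottom  bias=-1
    (0,1)@(1, 3): e=[10,-6,0] → ·  [on edge]
    (1,2)@(3, 5): e=[6,-2,0] → ·  [on edge]
    (2,3)@(5, 7): e=[2,2,0] → ·  [on edge]
    (3,4)@(7, 9): e=[-2,6,0] → ·  [on edge]
  covered (0 px):
    · · · ·
    · · · ·
    · · · ·
    · · · ·
    · · · ·

Result: [[1,2],[2,3],[3,4]]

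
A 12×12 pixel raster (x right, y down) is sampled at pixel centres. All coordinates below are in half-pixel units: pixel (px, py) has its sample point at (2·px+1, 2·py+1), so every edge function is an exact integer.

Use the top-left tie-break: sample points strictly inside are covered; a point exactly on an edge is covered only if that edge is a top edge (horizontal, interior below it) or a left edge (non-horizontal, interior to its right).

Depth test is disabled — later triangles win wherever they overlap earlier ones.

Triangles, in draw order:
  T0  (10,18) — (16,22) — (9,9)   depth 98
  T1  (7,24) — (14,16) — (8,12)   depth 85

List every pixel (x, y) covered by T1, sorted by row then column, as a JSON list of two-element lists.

T0:
  2·area = 50  (B↔C swapped to make it positive)
  edge (10, 18)→(9, 9): d=(-1,-9) top-left  bias=+0
  edge (9, 9)→(16, 22): d=(7,13) right/bottom  bias=-1
  edge (16, 22)→(10, 18): d=(-6,-4) top-left  bias=+0
    (4,4)@(9, 9): e=[0,0,50] → ·  [on edge]
    (5,6)@(11, 13): e=[14,2,34] → █
    (6,6)@(13, 13): e=[32,-24,42] → ·
    (5,7)@(11, 15): e=[12,16,22] → █
    (6,7)@(13, 15): e=[30,-10,30] → ·
    (5,8)@(11, 17): e=[10,30,10] → █
    (6,8)@(13, 17): e=[28,4,18] → █
    (7,8)@(15, 17): e=[46,-22,26] → ·
    (5,9)@(11, 19): e=[8,44,-2] → ·
    (6,9)@(13, 19): e=[26,18,6] → █
    (7,9)@(15, 19): e=[44,-8,14] → ·
    (6,10)@(13, 21): e=[24,32,-6] → ·
  covered (6 px):
    · · · · · · · · · · · ·
    · · · · · · · · · · · ·
    · · · · · · · · · · · ·
    · · · · · · · · · · · ·
    · · · · · · · · · · · ·
    · · · · · · · · · · · ·
    · · · · · █ · · · · · ·
    · · · · · █ · · · · · ·
    · · · · · █ █ · · · · ·
    · · · · · · █ · · · · ·
    · · · · · · · █ · · · ·
    · · · · · · · · · · · ·
T1:
  2·area = 76  (B↔C swapped to make it positive)
  edge (7, 24)→(8, 12): d=(1,-12) top-left  bias=+0
  edge (8, 12)→(14, 16): d=(6,4) right/bottom  bias=-1
  edge (14, 16)→(7, 24): d=(-7,8) right/bottom  bias=-1
    (4,6)@(9, 13): e=[13,2,61] → █
    (5,6)@(11, 13): e=[37,-6,45] → ·
    (4,7)@(9, 15): e=[15,14,47] → █
    (5,7)@(11, 15): e=[39,6,31] → █
    (6,7)@(13, 15): e=[63,-2,15] → ·
    (4,8)@(9, 17): e=[17,26,33] → █
    (6,8)@(13, 17): e=[65,10,1] → █
    (7,8)@(15, 17): e=[89,2,-15] → ·
    (4,9)@(9, 19): e=[19,38,19] → █
    (6,9)@(13, 19): e=[67,22,-13] → ·
    (4,10)@(9, 21): e=[21,50,5] → █
    (5,10)@(11, 21): e=[45,42,-11] → ·
  covered (9 px):
    · · · · · · · · · · · ·
    · · · · · · · · · · · ·
    · · · · · · · · · · · ·
    · · · · · · · · · · · ·
    · · · · · · · · · · · ·
    · · · · · · · · · · · ·
    · · · · █ · · · · · · ·
    · · · · █ █ · · · · · ·
    · · · · █ █ █ · · · · ·
    · · · · █ █ · · · · · ·
    · · · · █ · · · · · · ·
    · · · · · · · · · · · ·

Result: [[4,6],[4,7],[5,7],[4,8],[5,8],[6,8],[4,9],[5,9],[4,10]]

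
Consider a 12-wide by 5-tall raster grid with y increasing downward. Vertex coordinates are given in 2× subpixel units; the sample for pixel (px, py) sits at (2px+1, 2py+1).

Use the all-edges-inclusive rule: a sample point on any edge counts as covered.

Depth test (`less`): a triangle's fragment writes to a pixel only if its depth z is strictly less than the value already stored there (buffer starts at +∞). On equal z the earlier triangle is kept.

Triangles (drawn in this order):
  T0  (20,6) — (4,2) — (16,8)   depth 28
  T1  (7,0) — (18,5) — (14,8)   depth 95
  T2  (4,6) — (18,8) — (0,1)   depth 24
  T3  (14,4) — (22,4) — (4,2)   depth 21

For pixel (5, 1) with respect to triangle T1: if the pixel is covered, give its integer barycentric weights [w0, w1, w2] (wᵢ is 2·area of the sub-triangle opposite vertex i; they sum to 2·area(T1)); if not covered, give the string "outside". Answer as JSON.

T0:
  2·area = 48  (B↔C swapped to make it positive)
  edge (20, 6)→(16, 8): d=(-4,2) inclusive
  edge (16, 8)→(4, 2): d=(-12,-6) inclusive
  edge (4, 2)→(20, 6): d=(16,4) inclusive
    (3,1)@(7, 3): e=[38,6,4] → X
    (4,1)@(9, 3): e=[34,18,-4] → .
    (3,2)@(7, 5): e=[30,-18,36] → .
    (5,2)@(11, 5): e=[22,6,20] → X
    (6,2)@(13, 5): e=[18,18,12] → X
    (7,2)@(15, 5): e=[14,30,4] → X
    (8,2)@(17, 5): e=[10,42,-4] → .
    (5,3)@(11, 7): e=[14,-18,52] → .
    (6,3)@(13, 7): e=[10,-6,44] → .
    (7,3)@(15, 7): e=[6,6,36] → X
    (8,3)@(17, 7): e=[2,18,28] → X
    (9,3)@(19, 7): e=[-2,30,20] → .
  covered (6 px):
    . . . . . . . . . . . .
    . . . X . . . . . . . .
    . . . . . X X X . . . .
    . . . . . . . X X . . .
    . . . . . . . . . . . .
T1:
  2·area = 53
  edge (7, 0)→(18, 5): d=(11,5) inclusive
  edge (18, 5)→(14, 8): d=(-4,3) inclusive
  edge (14, 8)→(7, 0): d=(-7,-8) inclusive
    (4,0)@(9, 1): e=[1,43,9] → X
    (5,0)@(11, 1): e=[-9,37,25] → .
    (4,1)@(9, 3): e=[23,35,-5] → .
    (5,1)@(11, 3): e=[13,29,11] → X
    (6,1)@(13, 3): e=[3,23,27] → X
    (7,1)@(15, 3): e=[-7,17,43] → .
    (5,2)@(11, 5): e=[35,21,-3] → .
    (6,2)@(13, 5): e=[25,15,13] → X
    (7,2)@(15, 5): e=[15,9,29] → X
    (8,2)@(17, 5): e=[5,3,45] → X
    (9,2)@(19, 5): e=[-5,-3,61] → .
    (6,3)@(13, 7): e=[47,7,-1] → .
  covered (7 px):
    . . . . X . . . . . . .
    . . . . . X X . . . . .
    . . . . . . X X X . . .
    . . . . . . . X . . . .
    . . . . . . . . . . . .
T2:
  2·area = 62  (B↔C swapped to make it positive)
  edge (4, 6)→(0, 1): d=(-4,-5) inclusive
  edge (0, 1)→(18, 8): d=(18,7) inclusive
  edge (18, 8)→(4, 6): d=(-14,-2) inclusive
    (1,1)@(3, 3): e=[7,15,40] → X
    (2,1)@(5, 3): e=[17,1,44] → X
    (3,1)@(7, 3): e=[27,-13,48] → .
    (1,2)@(3, 5): e=[-1,51,12] → .
    (2,2)@(5, 5): e=[9,37,16] → X
    (3,2)@(7, 5): e=[19,23,20] → X
    (4,2)@(9, 5): e=[29,9,24] → X
    (5,2)@(11, 5): e=[39,-5,28] → .
    (2,3)@(5, 7): e=[1,73,-12] → .
    (3,3)@(7, 7): e=[11,59,-8] → .
    (4,3)@(9, 7): e=[21,45,-4] → .
    (5,3)@(11, 7): e=[31,31,0] → X  [on edge]
  covered (8 px):
    . . . . . . . . . . . .
    . X X . . . . . . . . .
    . . X X X . . . . . . .
    . . . . . X X X . . . .
    . . . . . . . . . . . .
T3:
  2·area = 16  (B↔C swapped to make it positive)
  edge (14, 4)→(4, 2): d=(-10,-2) inclusive
  edge (4, 2)→(22, 4): d=(18,2) inclusive
  edge (22, 4)→(14, 4): d=(-8,0) inclusive
    (4,1)@(9, 3): e=[0,8,8] → X  [on edge]
    (5,1)@(11, 3): e=[4,4,8] → X
    (6,1)@(13, 3): e=[8,0,8] → X  [on edge]
    (7,1)@(15, 3): e=[12,-4,8] → .
    (4,2)@(9, 5): e=[-20,44,-8] → .
    (5,2)@(11, 5): e=[-16,40,-8] → .
    (6,2)@(13, 5): e=[-12,36,-8] → .
    (9,2)@(19, 5): e=[0,24,-8] → .  [on edge]
  covered (3 px):
    . . . . . . . . . . . .
    . . . . X X X . . . . .
    . . . . . . . . . . . .
    . . . . . . . . . . . .
    . . . . . . . . . . . .

Result: [29,11,13]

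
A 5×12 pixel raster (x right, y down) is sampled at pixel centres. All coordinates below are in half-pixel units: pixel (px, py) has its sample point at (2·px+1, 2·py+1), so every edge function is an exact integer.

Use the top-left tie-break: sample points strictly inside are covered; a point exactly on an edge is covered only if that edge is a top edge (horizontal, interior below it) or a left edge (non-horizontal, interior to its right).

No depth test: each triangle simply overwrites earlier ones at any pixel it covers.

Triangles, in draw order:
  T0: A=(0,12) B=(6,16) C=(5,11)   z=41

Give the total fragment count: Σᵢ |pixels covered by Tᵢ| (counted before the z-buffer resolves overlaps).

T0:
  2·area = 26  (B↔C swapped to make it positive)
  edge (0, 12)→(5, 11): d=(5,-1) top-left  bias=+0
  edge (5, 11)→(6, 16): d=(1,5) right/bottom  bias=-1
  edge (6, 16)→(0, 12): d=(-6,-4) top-left  bias=+0
    (1,0)@(3, 1): e=[-52,0,78] → .  [on edge]
    (2,5)@(5, 11): e=[0,0,26] → .  [on edge]
    (1,6)@(3, 13): e=[8,12,6] → X
    (2,6)@(5, 13): e=[10,2,14] → X
    (3,6)@(7, 13): e=[12,-8,22] → .
    (1,7)@(3, 15): e=[18,14,-6] → .
    (2,7)@(5, 15): e=[20,4,2] → X
    (3,7)@(7, 15): e=[22,-6,10] → .
    (2,8)@(5, 17): e=[30,6,-10] → .
    (3,10)@(7, 21): e=[52,0,-26] → .  [on edge]
  covered (3 px):
    . . . . .
    . . . . .
    . . . . .
    . . . . .
    . . . . .
    . . . . .
    . X X . .
    . . X . .
    . . . . .
    . . . . .
    . . . . .
    . . . . .

Answer: 3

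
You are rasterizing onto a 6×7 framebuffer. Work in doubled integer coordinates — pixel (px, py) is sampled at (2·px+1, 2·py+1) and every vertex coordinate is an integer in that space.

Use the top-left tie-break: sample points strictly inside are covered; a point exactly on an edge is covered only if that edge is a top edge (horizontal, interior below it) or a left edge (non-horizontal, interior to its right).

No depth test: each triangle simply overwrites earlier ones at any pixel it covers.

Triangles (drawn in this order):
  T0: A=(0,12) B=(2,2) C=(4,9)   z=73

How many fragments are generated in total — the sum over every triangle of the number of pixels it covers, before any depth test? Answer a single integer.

T0:
  2·area = 34
  edge (0, 12)→(2, 2): d=(2,-10) top-left  bias=+0
  edge (2, 2)→(4, 9): d=(2,7) right/bottom  bias=-1
  edge (4, 9)→(0, 12): d=(-4,3) right/bottom  bias=-1
    (0,3)@(1, 7): e=[0,17,17] → #  [on edge]
    (1,3)@(3, 7): e=[20,3,11] → #
    (2,3)@(5, 7): e=[40,-11,5] → ·
    (0,4)@(1, 9): e=[4,21,9] → #
    (2,4)@(5, 9): e=[44,-7,-3] → ·
    (0,5)@(1, 11): e=[8,25,1] → #
    (1,5)@(3, 11): e=[28,11,-5] → ·
    (0,6)@(1, 13): e=[12,29,-7] → ·
  covered (5 px):
    · · · · · ·
    · · · · · ·
    · · · · · ·
    # # · · · ·
    # # · · · ·
    # · · · · ·
    · · · · · ·

Result: 5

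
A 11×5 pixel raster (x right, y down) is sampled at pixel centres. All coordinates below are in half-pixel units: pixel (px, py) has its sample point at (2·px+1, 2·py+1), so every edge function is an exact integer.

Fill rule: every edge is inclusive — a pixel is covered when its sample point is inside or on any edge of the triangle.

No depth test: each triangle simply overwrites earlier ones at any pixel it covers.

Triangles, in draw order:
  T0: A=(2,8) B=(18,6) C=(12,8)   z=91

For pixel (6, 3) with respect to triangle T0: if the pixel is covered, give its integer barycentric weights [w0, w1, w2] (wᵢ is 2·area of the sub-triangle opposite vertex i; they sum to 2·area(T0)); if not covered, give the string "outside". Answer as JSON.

T0:
  2·area = 20
  edge (2, 8)→(18, 6): d=(16,-2) inclusive
  edge (18, 6)→(12, 8): d=(-6,2) inclusive
  edge (12, 8)→(2, 8): d=(-10,0) inclusive
    (10,2)@(21, 5): e=[-10,0,30] → ·  [on edge]
    (5,3)@(11, 7): e=[2,8,10] → █
    (6,3)@(13, 7): e=[6,4,10] → █
    (7,3)@(15, 7): e=[10,0,10] → █  [on edge]
    (8,3)@(17, 7): e=[14,-4,10] → ·
    (4,4)@(9, 9): e=[30,0,-10] → ·  [on edge]
    (5,4)@(11, 9): e=[34,-4,-10] → ·
    (6,4)@(13, 9): e=[38,-8,-10] → ·
    (7,4)@(15, 9): e=[42,-12,-10] → ·
  covered (3 px):
    · · · · · · · · · · ·
    · · · · · · · · · · ·
    · · · · · · · · · · ·
    · · · · · █ █ █ · · ·
    · · · · · · · · · · ·

Answer: [4,10,6]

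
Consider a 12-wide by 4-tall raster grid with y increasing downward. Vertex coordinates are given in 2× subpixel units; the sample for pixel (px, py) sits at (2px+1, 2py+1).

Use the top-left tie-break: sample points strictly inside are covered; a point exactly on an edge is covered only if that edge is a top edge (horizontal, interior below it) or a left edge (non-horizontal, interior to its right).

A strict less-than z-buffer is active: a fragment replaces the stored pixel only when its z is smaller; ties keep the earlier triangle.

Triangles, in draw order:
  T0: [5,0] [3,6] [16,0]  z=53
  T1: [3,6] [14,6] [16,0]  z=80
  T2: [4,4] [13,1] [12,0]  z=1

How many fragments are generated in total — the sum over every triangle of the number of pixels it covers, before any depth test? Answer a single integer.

T0:
  2·area = 66  (B↔C swapped to make it positive)
  edge (5, 0)→(16, 0): d=(11,0) top-left  bias=+0
  edge (16, 0)→(3, 6): d=(-13,6) right/bottom  bias=-1
  edge (3, 6)→(5, 0): d=(2,-6) top-left  bias=+0
    (2,0)@(5, 1): e=[11,53,2] → X
    (3,0)@(7, 1): e=[11,41,14] → X
    (4,0)@(9, 1): e=[11,29,26] → X
    (5,0)@(11, 1): e=[11,17,38] → X
    (6,0)@(13, 1): e=[11,5,50] → X
    (7,0)@(15, 1): e=[11,-7,62] → .
    (2,1)@(5, 3): e=[33,27,6] → X
    (5,1)@(11, 3): e=[33,-9,42] → .
    (6,1)@(13, 3): e=[33,-21,54] → .
    (2,2)@(5, 5): e=[55,1,10] → X
    (3,2)@(7, 5): e=[55,-11,22] → .
    (4,2)@(9, 5): e=[55,-23,34] → .
  covered (9 px):
    . . X X X X X . . . . .
    . . X X X . . . . . . .
    . . X . . . . . . . . .
    . . . . . . . . . . . .
T1:
  2·area = 66  (B↔C swapped to make it positive)
  edge (3, 6)→(16, 0): d=(13,-6) top-left  bias=+0
  edge (16, 0)→(14, 6): d=(-2,6) right/bottom  bias=-1
  edge (14, 6)→(3, 6): d=(-11,0) right/bottom  bias=-1
    (7,0)@(15, 1): e=[7,4,55] → X
    (8,0)@(17, 1): e=[19,-8,55] → .
    (5,1)@(11, 3): e=[9,24,33] → X
    (6,1)@(13, 3): e=[21,12,33] → X
    (7,1)@(15, 3): e=[33,0,33] → .  [on edge]
    (3,2)@(7, 5): e=[11,44,11] → X
    (4,2)@(9, 5): e=[23,32,11] → X
    (7,2)@(15, 5): e=[59,-4,11] → .
    (3,3)@(7, 7): e=[37,40,-11] → .
    (4,3)@(9, 7): e=[49,28,-11] → .
    (5,3)@(11, 7): e=[61,16,-11] → .
    (6,3)@(13, 7): e=[73,4,-11] → .
  covered (7 px):
    . . . . . . . X . . . .
    . . . . . X X . . . . .
    . . . X X X X . . . . .
    . . . . . . . . . . . .
T2:
  2·area = 12  (B↔C swapped to make it positive)
  edge (4, 4)→(12, 0): d=(8,-4) top-left  bias=+0
  edge (12, 0)→(13, 1): d=(1,1) right/bottom  bias=-1
  edge (13, 1)→(4, 4): d=(-9,3) right/bottom  bias=-1
    (5,0)@(11, 1): e=[4,2,6] → X
    (6,0)@(13, 1): e=[12,0,0] → .  [on edge]
    (3,1)@(7, 3): e=[4,8,0] → .  [on edge]
    (5,1)@(11, 3): e=[20,4,-12] → .
    (7,1)@(15, 3): e=[36,0,-24] → .  [on edge]
    (0,2)@(1, 5): e=[-4,16,0] → .  [on edge]
    (8,2)@(17, 5): e=[60,0,-48] → .  [on edge]
    (9,3)@(19, 7): e=[84,0,-72] → .  [on edge]
  covered (1 px):
    . . . . . X . . . . . .
    . . . . . . . . . . . .
    . . . . . . . . . . . .
    . . . . . . . . . . . .

Result: 17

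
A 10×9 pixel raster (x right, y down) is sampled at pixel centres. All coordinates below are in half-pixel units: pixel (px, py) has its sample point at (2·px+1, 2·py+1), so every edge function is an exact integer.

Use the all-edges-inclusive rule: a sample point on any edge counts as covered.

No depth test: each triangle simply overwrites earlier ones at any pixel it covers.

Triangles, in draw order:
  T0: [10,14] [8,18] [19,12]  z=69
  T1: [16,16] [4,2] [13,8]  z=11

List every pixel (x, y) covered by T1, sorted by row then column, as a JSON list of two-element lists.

T0:
  2·area = 32  (B↔C swapped to make it positive)
  edge (10, 14)→(19, 12): d=(9,-2) inclusive
  edge (19, 12)→(8, 18): d=(-11,6) inclusive
  edge (8, 18)→(10, 14): d=(2,-4) inclusive
    (7,6)@(15, 13): e=[1,13,18] → #
    (8,6)@(17, 13): e=[5,1,26] → #
    (9,6)@(19, 13): e=[9,-11,34] → ·
    (5,7)@(11, 15): e=[11,15,6] → #
    (6,7)@(13, 15): e=[15,3,14] → #
    (7,7)@(15, 15): e=[19,-9,22] → ·
    (8,7)@(17, 15): e=[23,-21,30] → ·
    (4,8)@(9, 17): e=[25,5,2] → #
    (5,8)@(11, 17): e=[29,-7,10] → ·
    (6,8)@(13, 17): e=[33,-19,18] → ·
  covered (5 px):
    · · · · · · · · · ·
    · · · · · · · · · ·
    · · · · · · · · · ·
    · · · · · · · · · ·
    · · · · · · · · · ·
    · · · · · · · · · ·
    · · · · · · · # # ·
    · · · · · # # · · ·
    · · · · # · · · · ·
T1:
  2·area = 54
  edge (16, 16)→(4, 2): d=(-12,-14) inclusive
  edge (4, 2)→(13, 8): d=(9,6) inclusive
  edge (13, 8)→(16, 16): d=(3,8) inclusive
    (2,1)@(5, 3): e=[2,3,49] → #
    (3,1)@(7, 3): e=[30,-9,33] → ·
    (2,2)@(5, 5): e=[-22,21,55] → ·
    (3,2)@(7, 5): e=[6,9,39] → #
    (4,2)@(9, 5): e=[34,-3,23] → ·
    (3,3)@(7, 7): e=[-18,27,45] → ·
    (4,3)@(9, 7): e=[10,15,29] → #
    (5,3)@(11, 7): e=[38,3,13] → #
    (6,3)@(13, 7): e=[66,-9,-3] → ·
    (4,4)@(9, 9): e=[-14,33,35] → ·
    (5,4)@(11, 9): e=[14,21,19] → #
    (6,4)@(13, 9): e=[42,9,3] → #
  covered (7 px):
    · · · · · · · · · ·
    · · # · · · · · · ·
    · · · # · · · · · ·
    · · · · # # · · · ·
    · · · · · # # · · ·
    · · · · · · # · · ·
    · · · · · · · · · ·
    · · · · · · · · · ·
    · · · · · · · · · ·

Final: [[2,1],[3,2],[4,3],[5,3],[5,4],[6,4],[6,5]]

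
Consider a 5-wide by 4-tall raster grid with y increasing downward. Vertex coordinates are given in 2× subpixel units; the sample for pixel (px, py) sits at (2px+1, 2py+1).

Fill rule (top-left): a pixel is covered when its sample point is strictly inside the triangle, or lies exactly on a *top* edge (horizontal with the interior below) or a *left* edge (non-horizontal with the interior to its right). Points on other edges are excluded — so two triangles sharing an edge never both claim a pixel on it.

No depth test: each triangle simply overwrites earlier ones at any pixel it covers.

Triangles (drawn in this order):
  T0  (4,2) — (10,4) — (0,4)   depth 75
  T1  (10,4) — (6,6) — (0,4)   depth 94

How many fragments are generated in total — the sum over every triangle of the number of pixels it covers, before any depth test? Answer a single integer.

T0:
  2·area = 20
  edge (4, 2)→(10, 4): d=(6,2) right/bottom  bias=-1
  edge (10, 4)→(0, 4): d=(-10,0) right/bottom  bias=-1
  edge (0, 4)→(4, 2): d=(4,-2) top-left  bias=+0
    (0,0)@(1, 1): e=[0,30,-10] → .  [on edge]
    (1,1)@(3, 3): e=[8,10,2] → X
    (2,1)@(5, 3): e=[4,10,6] → X
    (3,1)@(7, 3): e=[0,10,10] → .  [on edge]
    (1,2)@(3, 5): e=[20,-10,10] → .
    (2,2)@(5, 5): e=[16,-10,14] → .
  covered (2 px):
    . . . . .
    . X X . .
    . . . . .
    . . . . .
T1:
  2·area = 20
  edge (10, 4)→(6, 6): d=(-4,2) right/bottom  bias=-1
  edge (6, 6)→(0, 4): d=(-6,-2) top-left  bias=+0
  edge (0, 4)→(10, 4): d=(10,0) top-left  bias=+0
    (1,2)@(3, 5): e=[10,0,10] → X  [on edge]
    (2,2)@(5, 5): e=[6,4,10] → X
    (3,2)@(7, 5): e=[2,8,10] → X
    (4,2)@(9, 5): e=[-2,12,10] → .
    (1,3)@(3, 7): e=[2,-12,30] → .
    (2,3)@(5, 7): e=[-2,-8,30] → .
    (3,3)@(7, 7): e=[-6,-4,30] → .
    (4,3)@(9, 7): e=[-10,0,30] → .  [on edge]
  covered (3 px):
    . . . . .
    . . . . .
    . X X X .
    . . . . .

Answer: 5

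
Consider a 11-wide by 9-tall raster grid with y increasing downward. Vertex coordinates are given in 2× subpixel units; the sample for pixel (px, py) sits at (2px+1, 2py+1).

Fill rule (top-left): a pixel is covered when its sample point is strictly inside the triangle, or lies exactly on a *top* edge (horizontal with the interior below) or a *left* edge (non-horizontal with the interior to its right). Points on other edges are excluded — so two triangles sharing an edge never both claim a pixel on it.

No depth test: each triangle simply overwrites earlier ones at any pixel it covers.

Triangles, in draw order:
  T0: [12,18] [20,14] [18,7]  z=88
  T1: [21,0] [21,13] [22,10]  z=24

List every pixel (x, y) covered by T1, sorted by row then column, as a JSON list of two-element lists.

T0:
  2·area = 64  (B↔C swapped to make it positive)
  edge (12, 18)→(18, 7): d=(6,-11) top-left  bias=+0
  edge (18, 7)→(20, 14): d=(2,7) right/bottom  bias=-1
  edge (20, 14)→(12, 18): d=(-8,4) right/bottom  bias=-1
    (8,4)@(17, 9): e=[1,11,52] → X
    (9,4)@(19, 9): e=[23,-3,44] → .
    (8,5)@(17, 11): e=[13,15,36] → X
    (9,5)@(19, 11): e=[35,1,28] → X
    (10,5)@(21, 11): e=[57,-13,20] → .
    (7,6)@(15, 13): e=[3,33,28] → X
    (10,6)@(21, 13): e=[69,-9,4] → .
    (7,7)@(15, 15): e=[15,37,12] → X
    (9,7)@(19, 15): e=[59,9,-4] → .
    (6,8)@(13, 17): e=[5,55,4] → X
    (7,8)@(15, 17): e=[27,41,-4] → .
    (8,8)@(17, 17): e=[49,27,-12] → .
  covered (9 px):
    . . . . . . . . . . .
    . . . . . . . . . . .
    . . . . . . . . . . .
    . . . . . . . . . . .
    . . . . . . . . X . .
    . . . . . . . . X X .
    . . . . . . . X X X .
    . . . . . . . X X . .
    . . . . . . X . . . .
T1:
  2·area = 13  (B↔C swapped to make it positive)
  edge (21, 0)→(22, 10): d=(1,10) right/bottom  bias=-1
  edge (22, 10)→(21, 13): d=(-1,3) right/bottom  bias=-1
  edge (21, 13)→(21, 0): d=(0,-13) top-left  bias=+0
    (10,0)@(21, 1): e=[1,12,0] → X  [on edge]
    (10,1)@(21, 3): e=[3,10,0] → X  [on edge]
    (10,2)@(21, 5): e=[5,8,0] → X  [on edge]
    (10,3)@(21, 7): e=[7,6,0] → X  [on edge]
    (10,4)@(21, 9): e=[9,4,0] → X  [on edge]
    (10,5)@(21, 11): e=[11,2,0] → X  [on edge]
    (10,6)@(21, 13): e=[13,0,0] → .  [on edge]
    (10,7)@(21, 15): e=[15,-2,0] → .  [on edge]
    (10,8)@(21, 17): e=[17,-4,0] → .  [on edge]
  covered (6 px):
    . . . . . . . . . . X
    . . . . . . . . . . X
    . . . . . . . . . . X
    . . . . . . . . . . X
    . . . . . . . . . . X
    . . . . . . . . . . X
    . . . . . . . . . . .
    . . . . . . . . . . .
    . . . . . . . . . . .

Final: [[10,0],[10,1],[10,2],[10,3],[10,4],[10,5]]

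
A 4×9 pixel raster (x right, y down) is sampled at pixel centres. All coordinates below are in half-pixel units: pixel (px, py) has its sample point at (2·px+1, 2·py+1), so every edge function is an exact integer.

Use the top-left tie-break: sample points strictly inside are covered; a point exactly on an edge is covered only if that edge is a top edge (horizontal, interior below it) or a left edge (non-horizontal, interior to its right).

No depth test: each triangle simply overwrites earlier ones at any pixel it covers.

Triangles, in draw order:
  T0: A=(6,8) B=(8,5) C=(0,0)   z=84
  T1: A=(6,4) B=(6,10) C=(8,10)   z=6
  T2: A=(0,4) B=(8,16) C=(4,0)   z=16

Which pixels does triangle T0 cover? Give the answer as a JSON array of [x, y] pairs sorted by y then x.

T0:
  2·area = 34  (B↔C swapped to make it positive)
  edge (6, 8)→(0, 0): d=(-6,-8) top-left  bias=+0
  edge (0, 0)→(8, 5): d=(8,5) right/bottom  bias=-1
  edge (8, 5)→(6, 8): d=(-2,3) right/bottom  bias=-1
    (0,0)@(1, 1): e=[2,3,29] → X
    (1,0)@(3, 1): e=[18,-7,23] → .
    (0,1)@(1, 3): e=[-10,19,25] → .
    (1,1)@(3, 3): e=[6,9,19] → X
    (2,1)@(5, 3): e=[22,-1,13] → .
    (1,2)@(3, 5): e=[-6,25,15] → .
    (2,2)@(5, 5): e=[10,15,9] → X
    (3,2)@(7, 5): e=[26,5,3] → X
    (2,3)@(5, 7): e=[-2,31,5] → .
    (3,3)@(7, 7): e=[14,21,-1] → .
  covered (4 px):
    X . . .
    . X . .
    . . X X
    . . . .
    . . . .
    . . . .
    . . . .
    . . . .
    . . . .
T1:
  2·area = 12  (B↔C swapped to make it positive)
  edge (6, 4)→(8, 10): d=(2,6) right/bottom  bias=-1
  edge (8, 10)→(6, 10): d=(-2,0) right/bottom  bias=-1
  edge (6, 10)→(6, 4): d=(0,-6) top-left  bias=+0
    (2,0)@(5, 1): e=[0,18,-6] → .  [on edge]
    (3,3)@(7, 7): e=[0,6,6] → .  [on edge]
    (3,4)@(7, 9): e=[4,2,6] → X
    (3,5)@(7, 11): e=[8,-2,6] → .
  covered (1 px):
    . . . .
    . . . .
    . . . .
    . . . .
    . . . X
    . . . .
    . . . .
    . . . .
    . . . .
T2:
  2·area = 80  (B↔C swapped to make it positive)
  edge (0, 4)→(4, 0): d=(4,-4) top-left  bias=+0
  edge (4, 0)→(8, 16): d=(4,16) right/bottom  bias=-1
  edge (8, 16)→(0, 4): d=(-8,-12) top-left  bias=+0
    (1,0)@(3, 1): e=[0,20,60] → X  [on edge]
    (2,0)@(5, 1): e=[8,-12,84] → .
    (0,1)@(1, 3): e=[0,60,20] → X  [on edge]
    (2,1)@(5, 3): e=[16,-4,68] → .
    (0,2)@(1, 5): e=[8,68,4] → X
    (2,2)@(5, 5): e=[24,4,52] → X
    (3,2)@(7, 5): e=[32,-28,76] → .
    (0,3)@(1, 7): e=[16,76,-12] → .
    (1,3)@(3, 7): e=[24,44,12] → X
    (3,3)@(7, 7): e=[40,-20,60] → .
    (1,4)@(3, 9): e=[32,52,-4] → .
    (2,4)@(5, 9): e=[40,20,20] → X
  covered (11 px):
    . X . .
    X X . .
    X X X .
    . X X .
    . . X .
    . . X .
    . . . X
    . . . .
    . . . .

Result: [[0,0],[1,1],[2,2],[3,2]]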